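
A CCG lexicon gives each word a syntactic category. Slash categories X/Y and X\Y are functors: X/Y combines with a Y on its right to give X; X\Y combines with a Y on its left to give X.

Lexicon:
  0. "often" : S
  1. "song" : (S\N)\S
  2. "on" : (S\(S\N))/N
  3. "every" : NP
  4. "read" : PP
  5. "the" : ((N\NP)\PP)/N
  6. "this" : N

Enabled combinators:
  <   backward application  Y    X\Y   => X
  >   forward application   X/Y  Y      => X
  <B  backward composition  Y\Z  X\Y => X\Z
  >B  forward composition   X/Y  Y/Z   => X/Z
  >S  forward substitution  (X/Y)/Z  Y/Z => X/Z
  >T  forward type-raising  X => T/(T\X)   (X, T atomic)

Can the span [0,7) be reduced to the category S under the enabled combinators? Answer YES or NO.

YES

[0,7] S   <
  [0,2] S\N   <
    [0,1] "often" : S
    [1,2] "song" : (S\N)\S
  [2,7] S\(S\N)   >
    [2,3] "on" : (S\(S\N))/N
    [3,7] N   >
      [3,4] N/(N\NP)   >T
        [3,4] "every" : NP
      [4,7] N\NP   <
        [4,5] "read" : PP
        [5,7] (N\NP)\PP   >
          [5,6] "the" : ((N\NP)\PP)/N
          [6,7] "this" : N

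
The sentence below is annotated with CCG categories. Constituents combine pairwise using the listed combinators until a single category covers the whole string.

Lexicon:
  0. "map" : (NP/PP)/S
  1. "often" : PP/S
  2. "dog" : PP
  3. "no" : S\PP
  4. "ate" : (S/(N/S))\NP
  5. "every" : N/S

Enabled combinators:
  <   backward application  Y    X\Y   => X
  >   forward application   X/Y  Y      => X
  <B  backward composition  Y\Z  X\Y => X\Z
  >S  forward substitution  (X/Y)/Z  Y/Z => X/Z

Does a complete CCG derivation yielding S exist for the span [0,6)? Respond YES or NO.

[0,6] S   >
  [0,5] S/(N/S)   <
    [0,4] NP   >
      [0,2] NP/S   >S
        [0,1] "map" : (NP/PP)/S
        [1,2] "often" : PP/S
      [2,4] S   <
        [2,3] "dog" : PP
        [3,4] "no" : S\PP
    [4,5] "ate" : (S/(N/S))\NP
  [5,6] "every" : N/S

YES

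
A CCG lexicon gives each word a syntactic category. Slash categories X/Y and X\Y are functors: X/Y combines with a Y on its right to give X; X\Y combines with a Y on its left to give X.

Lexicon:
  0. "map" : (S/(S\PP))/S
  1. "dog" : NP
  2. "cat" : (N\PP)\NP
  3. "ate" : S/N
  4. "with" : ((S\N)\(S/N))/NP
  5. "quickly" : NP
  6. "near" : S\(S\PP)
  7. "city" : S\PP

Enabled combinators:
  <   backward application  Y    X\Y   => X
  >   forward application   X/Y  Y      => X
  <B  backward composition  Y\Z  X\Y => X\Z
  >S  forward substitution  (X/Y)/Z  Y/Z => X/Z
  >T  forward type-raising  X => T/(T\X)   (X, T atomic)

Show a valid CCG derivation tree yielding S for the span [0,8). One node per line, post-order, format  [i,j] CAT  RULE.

[0,8] S   >
  [0,7] S/(S\PP)   >
    [0,1] "map" : (S/(S\PP))/S
    [1,7] S   <
      [1,6] S\PP   <B
        [1,3] N\PP   <
          [1,2] "dog" : NP
          [2,3] "cat" : (N\PP)\NP
        [3,6] S\N   <
          [3,4] "ate" : S/N
          [4,6] (S\N)\(S/N)   >
            [4,5] "with" : ((S\N)\(S/N))/NP
            [5,6] "quickly" : NP
      [6,7] "near" : S\(S\PP)
  [7,8] "city" : S\PP

[0,1] (S/(S\PP))/S  lex  "map"
[1,2] NP  lex  "dog"
[2,3] (N\PP)\NP  lex  "cat"
[1,3] N\PP  <  k=2
[3,4] S/N  lex  "ate"
[4,5] ((S\N)\(S/N))/NP  lex  "with"
[5,6] NP  lex  "quickly"
[4,6] (S\N)\(S/N)  >  k=5
[3,6] S\N  <  k=4
[1,6] S\PP  <B  k=3
[6,7] S\(S\PP)  lex  "near"
[1,7] S  <  k=6
[0,7] S/(S\PP)  >  k=1
[7,8] S\PP  lex  "city"
[0,8] S  >  k=7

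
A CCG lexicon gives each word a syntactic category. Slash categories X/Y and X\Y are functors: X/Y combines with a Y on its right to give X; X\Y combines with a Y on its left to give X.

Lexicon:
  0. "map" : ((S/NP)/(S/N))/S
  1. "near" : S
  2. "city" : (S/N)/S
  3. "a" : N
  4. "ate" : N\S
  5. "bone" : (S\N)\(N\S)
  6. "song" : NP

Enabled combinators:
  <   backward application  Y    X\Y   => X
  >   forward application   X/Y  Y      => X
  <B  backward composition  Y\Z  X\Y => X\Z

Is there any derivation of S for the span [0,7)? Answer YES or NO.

[0,7] S   >
  [0,6] S/NP   >
    [0,2] (S/NP)/(S/N)   >
      [0,1] "map" : ((S/NP)/(S/N))/S
      [1,2] "near" : S
    [2,6] S/N   >
      [2,3] "city" : (S/N)/S
      [3,6] S   <
        [3,4] "a" : N
        [4,6] S\N   <
          [4,5] "ate" : N\S
          [5,6] "bone" : (S\N)\(N\S)
  [6,7] "song" : NP

YES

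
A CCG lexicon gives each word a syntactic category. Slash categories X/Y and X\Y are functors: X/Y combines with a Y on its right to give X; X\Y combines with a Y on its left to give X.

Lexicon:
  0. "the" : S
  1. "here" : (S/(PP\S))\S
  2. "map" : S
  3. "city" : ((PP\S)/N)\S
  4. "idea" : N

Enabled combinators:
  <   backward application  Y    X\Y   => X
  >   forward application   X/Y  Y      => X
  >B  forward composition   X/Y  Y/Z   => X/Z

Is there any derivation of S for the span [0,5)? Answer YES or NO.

YES

[0,5] S   >
  [0,2] S/(PP\S)   <
    [0,1] "the" : S
    [1,2] "here" : (S/(PP\S))\S
  [2,5] PP\S   >
    [2,4] (PP\S)/N   <
      [2,3] "map" : S
      [3,4] "city" : ((PP\S)/N)\S
    [4,5] "idea" : N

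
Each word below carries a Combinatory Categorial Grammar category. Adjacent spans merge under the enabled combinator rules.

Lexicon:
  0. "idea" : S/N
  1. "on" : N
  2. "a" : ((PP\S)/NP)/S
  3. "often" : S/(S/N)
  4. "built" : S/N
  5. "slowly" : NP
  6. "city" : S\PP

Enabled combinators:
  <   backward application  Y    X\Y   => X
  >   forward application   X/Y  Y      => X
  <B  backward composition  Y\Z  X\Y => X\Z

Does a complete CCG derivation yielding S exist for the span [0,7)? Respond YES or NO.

YES

[0,7] S   <
  [0,6] PP   <
    [0,2] S   >
      [0,1] "idea" : S/N
      [1,2] "on" : N
    [2,6] PP\S   >
      [2,5] (PP\S)/NP   >
        [2,3] "a" : ((PP\S)/NP)/S
        [3,5] S   >
          [3,4] "often" : S/(S/N)
          [4,5] "built" : S/N
      [5,6] "slowly" : NP
  [6,7] "city" : S\PP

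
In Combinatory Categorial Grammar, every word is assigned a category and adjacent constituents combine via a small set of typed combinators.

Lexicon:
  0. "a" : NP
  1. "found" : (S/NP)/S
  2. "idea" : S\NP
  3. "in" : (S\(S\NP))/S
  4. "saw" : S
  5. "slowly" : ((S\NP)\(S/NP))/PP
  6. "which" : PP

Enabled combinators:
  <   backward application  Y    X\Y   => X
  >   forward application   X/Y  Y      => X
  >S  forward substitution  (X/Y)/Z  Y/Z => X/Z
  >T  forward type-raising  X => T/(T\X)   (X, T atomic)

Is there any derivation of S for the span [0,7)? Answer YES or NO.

[0,7] S   <
  [0,1] "a" : NP
  [1,7] S\NP   <
    [1,5] S/NP   >
      [1,2] "found" : (S/NP)/S
      [2,5] S   <
        [2,3] "idea" : S\NP
        [3,5] S\(S\NP)   >
          [3,4] "in" : (S\(S\NP))/S
          [4,5] "saw" : S
    [5,7] (S\NP)\(S/NP)   >
      [5,6] "slowly" : ((S\NP)\(S/NP))/PP
      [6,7] "which" : PP

YES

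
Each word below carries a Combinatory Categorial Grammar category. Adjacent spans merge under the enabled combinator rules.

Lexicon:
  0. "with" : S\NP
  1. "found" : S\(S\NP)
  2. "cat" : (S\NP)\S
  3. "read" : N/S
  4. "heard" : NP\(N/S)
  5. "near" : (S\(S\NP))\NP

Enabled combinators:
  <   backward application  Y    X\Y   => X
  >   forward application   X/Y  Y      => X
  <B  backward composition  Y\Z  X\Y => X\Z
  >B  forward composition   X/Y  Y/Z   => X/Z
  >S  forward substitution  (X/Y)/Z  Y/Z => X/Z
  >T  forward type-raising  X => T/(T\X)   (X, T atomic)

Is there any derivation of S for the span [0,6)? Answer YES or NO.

YES

[0,6] S   <
  [0,3] S\NP   <
    [0,2] S   <
      [0,1] "with" : S\NP
      [1,2] "found" : S\(S\NP)
    [2,3] "cat" : (S\NP)\S
  [3,6] S\(S\NP)   <
    [3,5] NP   <
      [3,4] "read" : N/S
      [4,5] "heard" : NP\(N/S)
    [5,6] "near" : (S\(S\NP))\NP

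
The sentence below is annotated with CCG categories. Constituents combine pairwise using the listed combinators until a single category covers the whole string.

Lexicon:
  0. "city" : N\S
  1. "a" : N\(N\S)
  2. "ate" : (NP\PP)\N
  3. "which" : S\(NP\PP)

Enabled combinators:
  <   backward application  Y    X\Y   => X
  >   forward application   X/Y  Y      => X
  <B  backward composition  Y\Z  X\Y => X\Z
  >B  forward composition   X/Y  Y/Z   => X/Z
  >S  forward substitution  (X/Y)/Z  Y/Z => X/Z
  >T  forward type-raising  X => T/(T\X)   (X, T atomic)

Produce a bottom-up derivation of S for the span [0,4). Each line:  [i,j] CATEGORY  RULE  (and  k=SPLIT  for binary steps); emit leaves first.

[0,1] N\S  lex  "city"
[1,2] N\(N\S)  lex  "a"
[0,2] N  <  k=1
[2,3] (NP\PP)\N  lex  "ate"
[3,4] S\(NP\PP)  lex  "which"
[2,4] S\N  <B  k=3
[0,4] S  <  k=2

[0,4] S   <
  [0,2] N   <
    [0,1] "city" : N\S
    [1,2] "a" : N\(N\S)
  [2,4] S\N   <B
    [2,3] "ate" : (NP\PP)\N
    [3,4] "which" : S\(NP\PP)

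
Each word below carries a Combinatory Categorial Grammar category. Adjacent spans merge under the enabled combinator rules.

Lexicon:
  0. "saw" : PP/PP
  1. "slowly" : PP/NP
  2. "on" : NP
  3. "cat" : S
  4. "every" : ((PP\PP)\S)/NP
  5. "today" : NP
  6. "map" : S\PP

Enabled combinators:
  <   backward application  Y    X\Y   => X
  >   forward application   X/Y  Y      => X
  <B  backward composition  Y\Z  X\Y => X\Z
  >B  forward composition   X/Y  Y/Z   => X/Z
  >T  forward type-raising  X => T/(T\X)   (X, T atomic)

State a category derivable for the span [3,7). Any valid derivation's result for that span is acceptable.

S\PP

[0,7] S   <
  [0,3] PP   >
    [0,2] PP/NP   >B
      [0,1] "saw" : PP/PP
      [1,2] "slowly" : PP/NP
    [2,3] "on" : NP
  [3,7] S\PP   <B
    [3,6] PP\PP   <
      [3,4] "cat" : S
      [4,6] (PP\PP)\S   >
        [4,5] "every" : ((PP\PP)\S)/NP
        [5,6] "today" : NP
    [6,7] "map" : S\PP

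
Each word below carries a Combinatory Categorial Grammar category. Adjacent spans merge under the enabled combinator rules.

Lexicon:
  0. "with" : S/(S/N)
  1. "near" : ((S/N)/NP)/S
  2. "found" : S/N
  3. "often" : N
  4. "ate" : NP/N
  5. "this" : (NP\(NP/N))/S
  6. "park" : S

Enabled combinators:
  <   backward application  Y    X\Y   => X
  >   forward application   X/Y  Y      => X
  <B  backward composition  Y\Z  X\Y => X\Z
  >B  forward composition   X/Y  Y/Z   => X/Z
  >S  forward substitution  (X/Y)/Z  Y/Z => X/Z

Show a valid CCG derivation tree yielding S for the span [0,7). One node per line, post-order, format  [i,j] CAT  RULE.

[0,1] S/(S/N)  lex  "with"
[1,2] ((S/N)/NP)/S  lex  "near"
[2,3] S/N  lex  "found"
[3,4] N  lex  "often"
[2,4] S  >  k=3
[1,4] (S/N)/NP  >  k=2
[0,4] S/NP  >B  k=1
[4,5] NP/N  lex  "ate"
[5,6] (NP\(NP/N))/S  lex  "this"
[6,7] S  lex  "park"
[5,7] NP\(NP/N)  >  k=6
[4,7] NP  <  k=5
[0,7] S  >  k=4

[0,7] S   >
  [0,4] S/NP   >B
    [0,1] "with" : S/(S/N)
    [1,4] (S/N)/NP   >
      [1,2] "near" : ((S/N)/NP)/S
      [2,4] S   >
        [2,3] "found" : S/N
        [3,4] "often" : N
  [4,7] NP   <
    [4,5] "ate" : NP/N
    [5,7] NP\(NP/N)   >
      [5,6] "this" : (NP\(NP/N))/S
      [6,7] "park" : S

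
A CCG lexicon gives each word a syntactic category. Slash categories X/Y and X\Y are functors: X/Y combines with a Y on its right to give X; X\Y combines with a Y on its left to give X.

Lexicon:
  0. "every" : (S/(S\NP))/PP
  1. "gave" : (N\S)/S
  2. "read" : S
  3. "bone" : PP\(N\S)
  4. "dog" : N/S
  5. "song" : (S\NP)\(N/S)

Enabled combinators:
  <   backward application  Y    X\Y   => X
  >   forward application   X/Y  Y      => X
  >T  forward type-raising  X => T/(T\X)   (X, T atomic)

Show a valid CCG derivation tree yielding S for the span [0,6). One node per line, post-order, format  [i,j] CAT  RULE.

[0,6] S   >
  [0,4] S/(S\NP)   >
    [0,1] "every" : (S/(S\NP))/PP
    [1,4] PP   <
      [1,3] N\S   >
        [1,2] "gave" : (N\S)/S
        [2,3] "read" : S
      [3,4] "bone" : PP\(N\S)
  [4,6] S\NP   <
    [4,5] "dog" : N/S
    [5,6] "song" : (S\NP)\(N/S)

[0,1] (S/(S\NP))/PP  lex  "every"
[1,2] (N\S)/S  lex  "gave"
[2,3] S  lex  "read"
[1,3] N\S  >  k=2
[3,4] PP\(N\S)  lex  "bone"
[1,4] PP  <  k=3
[0,4] S/(S\NP)  >  k=1
[4,5] N/S  lex  "dog"
[5,6] (S\NP)\(N/S)  lex  "song"
[4,6] S\NP  <  k=5
[0,6] S  >  k=4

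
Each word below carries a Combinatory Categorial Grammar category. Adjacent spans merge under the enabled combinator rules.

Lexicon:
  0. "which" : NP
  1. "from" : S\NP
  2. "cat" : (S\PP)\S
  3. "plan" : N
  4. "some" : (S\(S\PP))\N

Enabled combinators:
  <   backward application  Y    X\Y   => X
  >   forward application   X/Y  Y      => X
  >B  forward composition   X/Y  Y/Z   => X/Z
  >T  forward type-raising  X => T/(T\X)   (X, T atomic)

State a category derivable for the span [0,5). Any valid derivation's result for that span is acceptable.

[0,5] S   <
  [0,3] S\PP   <
    [0,2] S   >
      [0,1] S/(S\NP)   >T
        [0,1] "which" : NP
      [1,2] "from" : S\NP
    [2,3] "cat" : (S\PP)\S
  [3,5] S\(S\PP)   <
    [3,4] "plan" : N
    [4,5] "some" : (S\(S\PP))\N

S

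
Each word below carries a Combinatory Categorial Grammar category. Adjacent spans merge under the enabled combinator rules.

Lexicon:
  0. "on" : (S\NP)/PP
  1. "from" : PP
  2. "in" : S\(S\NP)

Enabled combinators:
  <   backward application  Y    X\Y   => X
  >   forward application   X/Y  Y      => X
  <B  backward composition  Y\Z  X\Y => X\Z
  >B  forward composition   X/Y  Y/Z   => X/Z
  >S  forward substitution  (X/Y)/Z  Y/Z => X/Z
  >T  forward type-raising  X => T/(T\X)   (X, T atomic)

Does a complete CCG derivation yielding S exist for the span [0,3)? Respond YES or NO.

YES

[0,3] S   <
  [0,2] S\NP   >
    [0,1] "on" : (S\NP)/PP
    [1,2] "from" : PP
  [2,3] "in" : S\(S\NP)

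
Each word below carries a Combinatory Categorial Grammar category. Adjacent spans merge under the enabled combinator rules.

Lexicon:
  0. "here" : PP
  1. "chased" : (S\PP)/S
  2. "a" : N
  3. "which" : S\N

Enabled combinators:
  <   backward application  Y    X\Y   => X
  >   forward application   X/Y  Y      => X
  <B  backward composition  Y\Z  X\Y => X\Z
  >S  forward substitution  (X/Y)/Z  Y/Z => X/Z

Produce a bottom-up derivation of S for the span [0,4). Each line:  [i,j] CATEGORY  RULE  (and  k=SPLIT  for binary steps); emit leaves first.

[0,1] PP  lex  "here"
[1,2] (S\PP)/S  lex  "chased"
[2,3] N  lex  "a"
[3,4] S\N  lex  "which"
[2,4] S  <  k=3
[1,4] S\PP  >  k=2
[0,4] S  <  k=1

[0,4] S   <
  [0,1] "here" : PP
  [1,4] S\PP   >
    [1,2] "chased" : (S\PP)/S
    [2,4] S   <
      [2,3] "a" : N
      [3,4] "which" : S\N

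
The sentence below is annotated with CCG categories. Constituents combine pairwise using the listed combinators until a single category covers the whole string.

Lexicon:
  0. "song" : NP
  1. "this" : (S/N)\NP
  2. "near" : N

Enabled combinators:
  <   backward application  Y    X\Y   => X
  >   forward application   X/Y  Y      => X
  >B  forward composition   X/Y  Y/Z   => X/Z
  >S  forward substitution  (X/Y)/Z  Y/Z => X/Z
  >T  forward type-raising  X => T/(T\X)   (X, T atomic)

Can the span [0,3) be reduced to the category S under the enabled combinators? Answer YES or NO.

YES

[0,3] S   >
  [0,2] S/N   <
    [0,1] "song" : NP
    [1,2] "this" : (S/N)\NP
  [2,3] "near" : N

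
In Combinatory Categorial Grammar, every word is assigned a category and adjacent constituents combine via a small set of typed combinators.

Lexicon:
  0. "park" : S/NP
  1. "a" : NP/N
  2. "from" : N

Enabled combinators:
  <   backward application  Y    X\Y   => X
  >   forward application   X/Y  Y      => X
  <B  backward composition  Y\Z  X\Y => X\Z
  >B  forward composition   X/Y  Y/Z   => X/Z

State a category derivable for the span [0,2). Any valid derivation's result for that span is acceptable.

S/N

[0,3] S   >
  [0,2] S/N   >B
    [0,1] "park" : S/NP
    [1,2] "a" : NP/N
  [2,3] "from" : N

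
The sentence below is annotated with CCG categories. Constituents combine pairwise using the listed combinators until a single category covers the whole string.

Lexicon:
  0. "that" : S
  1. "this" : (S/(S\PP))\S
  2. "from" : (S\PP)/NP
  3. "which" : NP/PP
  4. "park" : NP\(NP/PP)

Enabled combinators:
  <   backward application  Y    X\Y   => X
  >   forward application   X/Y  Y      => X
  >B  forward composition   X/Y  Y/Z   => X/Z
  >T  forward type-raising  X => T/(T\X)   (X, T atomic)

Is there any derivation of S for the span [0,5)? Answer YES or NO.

[0,5] S   >
  [0,2] S/(S\PP)   <
    [0,1] "that" : S
    [1,2] "this" : (S/(S\PP))\S
  [2,5] S\PP   >
    [2,3] "from" : (S\PP)/NP
    [3,5] NP   <
      [3,4] "which" : NP/PP
      [4,5] "park" : NP\(NP/PP)

YES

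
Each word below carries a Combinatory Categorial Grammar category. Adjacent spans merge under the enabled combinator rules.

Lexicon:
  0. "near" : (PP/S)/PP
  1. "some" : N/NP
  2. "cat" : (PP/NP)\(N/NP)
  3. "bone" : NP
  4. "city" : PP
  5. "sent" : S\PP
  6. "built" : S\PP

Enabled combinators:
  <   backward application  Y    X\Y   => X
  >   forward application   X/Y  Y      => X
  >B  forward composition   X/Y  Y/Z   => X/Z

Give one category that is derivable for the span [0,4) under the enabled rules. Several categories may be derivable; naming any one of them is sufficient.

PP/S

[0,7] S   <
  [0,6] PP   >
    [0,4] PP/S   >
      [0,1] "near" : (PP/S)/PP
      [1,4] PP   >
        [1,3] PP/NP   <
          [1,2] "some" : N/NP
          [2,3] "cat" : (PP/NP)\(N/NP)
        [3,4] "bone" : NP
    [4,6] S   <
      [4,5] "city" : PP
      [5,6] "sent" : S\PP
  [6,7] "built" : S\PP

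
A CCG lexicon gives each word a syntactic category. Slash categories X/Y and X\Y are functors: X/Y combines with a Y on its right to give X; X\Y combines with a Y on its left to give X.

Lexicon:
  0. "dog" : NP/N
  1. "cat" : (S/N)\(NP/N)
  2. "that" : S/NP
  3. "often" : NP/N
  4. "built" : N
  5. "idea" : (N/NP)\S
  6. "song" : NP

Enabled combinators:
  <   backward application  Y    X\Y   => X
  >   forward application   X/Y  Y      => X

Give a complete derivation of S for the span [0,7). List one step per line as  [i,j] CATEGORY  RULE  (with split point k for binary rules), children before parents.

[0,7] S   >
  [0,2] S/N   <
    [0,1] "dog" : NP/N
    [1,2] "cat" : (S/N)\(NP/N)
  [2,7] N   >
    [2,6] N/NP   <
      [2,5] S   >
        [2,3] "that" : S/NP
        [3,5] NP   >
          [3,4] "often" : NP/N
          [4,5] "built" : N
      [5,6] "idea" : (N/NP)\S
    [6,7] "song" : NP

[0,1] NP/N  lex  "dog"
[1,2] (S/N)\(NP/N)  lex  "cat"
[0,2] S/N  <  k=1
[2,3] S/NP  lex  "that"
[3,4] NP/N  lex  "often"
[4,5] N  lex  "built"
[3,5] NP  >  k=4
[2,5] S  >  k=3
[5,6] (N/NP)\S  lex  "idea"
[2,6] N/NP  <  k=5
[6,7] NP  lex  "song"
[2,7] N  >  k=6
[0,7] S  >  k=2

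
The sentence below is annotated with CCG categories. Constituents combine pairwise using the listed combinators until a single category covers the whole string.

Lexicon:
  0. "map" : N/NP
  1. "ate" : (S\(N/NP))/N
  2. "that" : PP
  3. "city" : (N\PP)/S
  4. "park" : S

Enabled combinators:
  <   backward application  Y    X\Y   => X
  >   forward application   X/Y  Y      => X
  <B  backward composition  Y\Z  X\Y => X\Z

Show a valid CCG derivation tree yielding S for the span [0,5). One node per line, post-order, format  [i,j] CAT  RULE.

[0,1] N/NP  lex  "map"
[1,2] (S\(N/NP))/N  lex  "ate"
[2,3] PP  lex  "that"
[3,4] (N\PP)/S  lex  "city"
[4,5] S  lex  "park"
[3,5] N\PP  >  k=4
[2,5] N  <  k=3
[1,5] S\(N/NP)  >  k=2
[0,5] S  <  k=1

[0,5] S   <
  [0,1] "map" : N/NP
  [1,5] S\(N/NP)   >
    [1,2] "ate" : (S\(N/NP))/N
    [2,5] N   <
      [2,3] "that" : PP
      [3,5] N\PP   >
        [3,4] "city" : (N\PP)/S
        [4,5] "park" : S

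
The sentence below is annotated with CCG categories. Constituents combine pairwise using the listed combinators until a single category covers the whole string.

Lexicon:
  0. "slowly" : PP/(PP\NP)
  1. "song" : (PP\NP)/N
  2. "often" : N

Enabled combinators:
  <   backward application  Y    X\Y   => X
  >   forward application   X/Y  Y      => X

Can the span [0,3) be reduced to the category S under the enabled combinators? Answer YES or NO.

NO

PP/(PP\NP) (PP\NP)/N N
CKY chart[0,3] = {PP}; S ∉ chart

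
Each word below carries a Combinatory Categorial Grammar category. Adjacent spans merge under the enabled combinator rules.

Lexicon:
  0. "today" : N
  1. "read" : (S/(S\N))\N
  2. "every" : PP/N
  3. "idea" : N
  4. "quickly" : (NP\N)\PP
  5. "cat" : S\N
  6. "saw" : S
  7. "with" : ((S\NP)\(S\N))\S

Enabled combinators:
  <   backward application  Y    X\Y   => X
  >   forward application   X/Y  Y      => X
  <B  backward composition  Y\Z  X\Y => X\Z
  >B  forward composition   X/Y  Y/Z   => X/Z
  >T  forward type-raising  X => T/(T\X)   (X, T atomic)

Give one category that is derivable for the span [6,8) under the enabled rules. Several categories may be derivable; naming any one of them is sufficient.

[0,8] S   >
  [0,2] S/(S\N)   <
    [0,1] "today" : N
    [1,2] "read" : (S/(S\N))\N
  [2,8] S\N   <B
    [2,5] NP\N   <
      [2,4] PP   >
        [2,3] "every" : PP/N
        [3,4] "idea" : N
      [4,5] "quickly" : (NP\N)\PP
    [5,8] S\NP   <
      [5,6] "cat" : S\N
      [6,8] (S\NP)\(S\N)   <
        [6,7] "saw" : S
        [7,8] "with" : ((S\NP)\(S\N))\S

(S\NP)\(S\N)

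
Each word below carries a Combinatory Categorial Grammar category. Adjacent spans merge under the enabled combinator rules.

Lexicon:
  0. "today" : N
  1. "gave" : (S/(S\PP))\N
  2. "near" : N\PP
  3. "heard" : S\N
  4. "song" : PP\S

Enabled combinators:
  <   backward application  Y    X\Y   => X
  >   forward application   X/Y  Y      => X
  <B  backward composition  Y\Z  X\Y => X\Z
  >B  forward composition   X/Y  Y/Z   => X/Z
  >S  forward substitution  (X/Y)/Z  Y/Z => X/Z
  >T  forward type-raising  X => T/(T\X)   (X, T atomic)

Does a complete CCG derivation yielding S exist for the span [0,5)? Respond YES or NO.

NO

N (S/(S\PP))\N N\PP S\N PP\S
CKY chart[0,5] = {N/(N\PP), NP/(NP\PP), PP, PP/(PP\PP), S/(S\PP)}; S ∉ chart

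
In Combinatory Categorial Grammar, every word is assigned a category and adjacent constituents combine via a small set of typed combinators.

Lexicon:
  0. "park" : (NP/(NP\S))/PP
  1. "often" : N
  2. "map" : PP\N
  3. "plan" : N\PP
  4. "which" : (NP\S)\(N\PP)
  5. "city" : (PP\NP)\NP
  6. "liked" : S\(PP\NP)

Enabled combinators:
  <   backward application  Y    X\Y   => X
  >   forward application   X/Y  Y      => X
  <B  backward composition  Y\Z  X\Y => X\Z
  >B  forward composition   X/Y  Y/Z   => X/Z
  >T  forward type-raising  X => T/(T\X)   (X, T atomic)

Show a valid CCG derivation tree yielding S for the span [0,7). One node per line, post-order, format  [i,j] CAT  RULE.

[0,1] (NP/(NP\S))/PP  lex  "park"
[1,2] N  lex  "often"
[2,3] PP\N  lex  "map"
[1,3] PP  <  k=2
[0,3] NP/(NP\S)  >  k=1
[3,4] N\PP  lex  "plan"
[4,5] (NP\S)\(N\PP)  lex  "which"
[3,5] NP\S  <  k=4
[0,5] NP  >  k=3
[5,6] (PP\NP)\NP  lex  "city"
[6,7] S\(PP\NP)  lex  "liked"
[5,7] S\NP  <B  k=6
[0,7] S  <  k=5

[0,7] S   <
  [0,5] NP   >
    [0,3] NP/(NP\S)   >
      [0,1] "park" : (NP/(NP\S))/PP
      [1,3] PP   <
        [1,2] "often" : N
        [2,3] "map" : PP\N
    [3,5] NP\S   <
      [3,4] "plan" : N\PP
      [4,5] "which" : (NP\S)\(N\PP)
  [5,7] S\NP   <B
    [5,6] "city" : (PP\NP)\NP
    [6,7] "liked" : S\(PP\NP)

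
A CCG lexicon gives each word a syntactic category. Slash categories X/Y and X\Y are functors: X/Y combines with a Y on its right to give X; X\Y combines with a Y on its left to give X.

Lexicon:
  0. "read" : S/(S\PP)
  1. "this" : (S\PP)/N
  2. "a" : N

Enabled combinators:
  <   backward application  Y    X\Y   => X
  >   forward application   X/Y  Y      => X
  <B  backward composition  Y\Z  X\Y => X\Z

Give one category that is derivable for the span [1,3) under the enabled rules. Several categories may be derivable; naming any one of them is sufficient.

S\PP

[0,3] S   >
  [0,1] "read" : S/(S\PP)
  [1,3] S\PP   >
    [1,2] "this" : (S\PP)/N
    [2,3] "a" : N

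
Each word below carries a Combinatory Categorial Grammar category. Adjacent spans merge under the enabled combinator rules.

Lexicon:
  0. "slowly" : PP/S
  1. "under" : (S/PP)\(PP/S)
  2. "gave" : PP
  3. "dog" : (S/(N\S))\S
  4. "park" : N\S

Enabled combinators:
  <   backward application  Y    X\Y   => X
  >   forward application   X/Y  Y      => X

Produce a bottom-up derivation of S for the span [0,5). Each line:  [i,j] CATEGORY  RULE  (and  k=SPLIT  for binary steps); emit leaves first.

[0,1] PP/S  lex  "slowly"
[1,2] (S/PP)\(PP/S)  lex  "under"
[0,2] S/PP  <  k=1
[2,3] PP  lex  "gave"
[0,3] S  >  k=2
[3,4] (S/(N\S))\S  lex  "dog"
[0,4] S/(N\S)  <  k=3
[4,5] N\S  lex  "park"
[0,5] S  >  k=4

[0,5] S   >
  [0,4] S/(N\S)   <
    [0,3] S   >
      [0,2] S/PP   <
        [0,1] "slowly" : PP/S
        [1,2] "under" : (S/PP)\(PP/S)
      [2,3] "gave" : PP
    [3,4] "dog" : (S/(N\S))\S
  [4,5] "park" : N\S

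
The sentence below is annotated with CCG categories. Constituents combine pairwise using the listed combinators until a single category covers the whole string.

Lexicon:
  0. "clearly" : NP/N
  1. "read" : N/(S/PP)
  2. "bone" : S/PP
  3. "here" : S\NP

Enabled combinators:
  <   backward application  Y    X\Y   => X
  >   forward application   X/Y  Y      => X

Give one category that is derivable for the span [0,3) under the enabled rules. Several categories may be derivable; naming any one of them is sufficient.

[0,4] S   <
  [0,3] NP   >
    [0,1] "clearly" : NP/N
    [1,3] N   >
      [1,2] "read" : N/(S/PP)
      [2,3] "bone" : S/PP
  [3,4] "here" : S\NP

NP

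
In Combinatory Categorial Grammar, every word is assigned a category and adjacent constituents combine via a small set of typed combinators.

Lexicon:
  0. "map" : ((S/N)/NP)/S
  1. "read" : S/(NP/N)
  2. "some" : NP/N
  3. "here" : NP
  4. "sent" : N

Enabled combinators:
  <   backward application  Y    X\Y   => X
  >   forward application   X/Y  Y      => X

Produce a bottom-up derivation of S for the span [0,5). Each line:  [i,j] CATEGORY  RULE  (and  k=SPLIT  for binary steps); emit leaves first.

[0,5] S   >
  [0,4] S/N   >
    [0,3] (S/N)/NP   >
      [0,1] "map" : ((S/N)/NP)/S
      [1,3] S   >
        [1,2] "read" : S/(NP/N)
        [2,3] "some" : NP/N
    [3,4] "here" : NP
  [4,5] "sent" : N

[0,1] ((S/N)/NP)/S  lex  "map"
[1,2] S/(NP/N)  lex  "read"
[2,3] NP/N  lex  "some"
[1,3] S  >  k=2
[0,3] (S/N)/NP  >  k=1
[3,4] NP  lex  "here"
[0,4] S/N  >  k=3
[4,5] N  lex  "sent"
[0,5] S  >  k=4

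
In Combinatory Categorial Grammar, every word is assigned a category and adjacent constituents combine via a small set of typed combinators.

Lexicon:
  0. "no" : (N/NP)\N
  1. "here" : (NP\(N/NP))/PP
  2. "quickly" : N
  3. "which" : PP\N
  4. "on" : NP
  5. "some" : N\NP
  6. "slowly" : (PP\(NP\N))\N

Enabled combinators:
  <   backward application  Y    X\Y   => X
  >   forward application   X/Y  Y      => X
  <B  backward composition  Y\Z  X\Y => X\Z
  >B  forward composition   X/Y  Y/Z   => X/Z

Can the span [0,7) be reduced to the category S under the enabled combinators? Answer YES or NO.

(N/NP)\N (NP\(N/NP))/PP N PP\N NP N\NP (PP\(NP\N))\N
CKY chart[0,7] = {PP}; S ∉ chart

NO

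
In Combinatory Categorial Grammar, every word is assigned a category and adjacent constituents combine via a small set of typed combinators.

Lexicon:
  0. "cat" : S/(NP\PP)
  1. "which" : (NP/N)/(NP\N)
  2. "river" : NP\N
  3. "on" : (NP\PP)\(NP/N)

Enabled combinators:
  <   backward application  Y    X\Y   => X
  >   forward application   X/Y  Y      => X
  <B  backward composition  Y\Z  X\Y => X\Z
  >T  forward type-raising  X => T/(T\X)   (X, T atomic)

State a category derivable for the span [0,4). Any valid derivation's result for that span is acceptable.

S

[0,4] S   >
  [0,1] "cat" : S/(NP\PP)
  [1,4] NP\PP   <
    [1,3] NP/N   >
      [1,2] "which" : (NP/N)/(NP\N)
      [2,3] "river" : NP\N
    [3,4] "on" : (NP\PP)\(NP/N)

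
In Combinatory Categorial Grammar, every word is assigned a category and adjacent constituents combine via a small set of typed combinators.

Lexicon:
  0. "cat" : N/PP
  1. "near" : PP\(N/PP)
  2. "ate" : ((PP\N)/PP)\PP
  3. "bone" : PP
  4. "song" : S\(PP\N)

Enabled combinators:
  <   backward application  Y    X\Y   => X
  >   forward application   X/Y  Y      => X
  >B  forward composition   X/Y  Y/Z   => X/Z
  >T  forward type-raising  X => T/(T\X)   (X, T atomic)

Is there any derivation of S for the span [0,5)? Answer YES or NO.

[0,5] S   <
  [0,4] PP\N   >
    [0,3] (PP\N)/PP   <
      [0,2] PP   <
        [0,1] "cat" : N/PP
        [1,2] "near" : PP\(N/PP)
      [2,3] "ate" : ((PP\N)/PP)\PP
    [3,4] "bone" : PP
  [4,5] "song" : S\(PP\N)

YES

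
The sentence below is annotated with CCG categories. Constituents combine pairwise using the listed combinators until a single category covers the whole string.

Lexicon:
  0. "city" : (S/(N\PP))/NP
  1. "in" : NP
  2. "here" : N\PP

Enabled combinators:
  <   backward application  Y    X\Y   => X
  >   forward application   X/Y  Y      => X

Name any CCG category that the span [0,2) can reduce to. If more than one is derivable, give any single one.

[0,3] S   >
  [0,2] S/(N\PP)   >
    [0,1] "city" : (S/(N\PP))/NP
    [1,2] "in" : NP
  [2,3] "here" : N\PP

S/(N\PP)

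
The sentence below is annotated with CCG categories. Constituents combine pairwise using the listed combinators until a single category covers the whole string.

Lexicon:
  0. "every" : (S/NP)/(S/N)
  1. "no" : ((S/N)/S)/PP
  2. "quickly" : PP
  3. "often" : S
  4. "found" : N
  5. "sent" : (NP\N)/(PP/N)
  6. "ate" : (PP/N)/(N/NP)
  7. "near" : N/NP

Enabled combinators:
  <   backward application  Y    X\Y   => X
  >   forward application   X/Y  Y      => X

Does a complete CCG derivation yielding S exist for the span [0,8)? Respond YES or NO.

YES

[0,8] S   >
  [0,4] S/NP   >
    [0,1] "every" : (S/NP)/(S/N)
    [1,4] S/N   >
      [1,3] (S/N)/S   >
        [1,2] "no" : ((S/N)/S)/PP
        [2,3] "quickly" : PP
      [3,4] "often" : S
  [4,8] NP   <
    [4,5] "found" : N
    [5,8] NP\N   >
      [5,6] "sent" : (NP\N)/(PP/N)
      [6,8] PP/N   >
        [6,7] "ate" : (PP/N)/(N/NP)
        [7,8] "near" : N/NP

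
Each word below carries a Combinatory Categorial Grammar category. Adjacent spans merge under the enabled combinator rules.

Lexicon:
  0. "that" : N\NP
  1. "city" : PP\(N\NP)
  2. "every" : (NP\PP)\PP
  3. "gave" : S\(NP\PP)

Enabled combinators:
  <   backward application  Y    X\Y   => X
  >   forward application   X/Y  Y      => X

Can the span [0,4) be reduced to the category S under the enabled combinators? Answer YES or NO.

[0,4] S   <
  [0,3] NP\PP   <
    [0,2] PP   <
      [0,1] "that" : N\NP
      [1,2] "city" : PP\(N\NP)
    [2,3] "every" : (NP\PP)\PP
  [3,4] "gave" : S\(NP\PP)

YES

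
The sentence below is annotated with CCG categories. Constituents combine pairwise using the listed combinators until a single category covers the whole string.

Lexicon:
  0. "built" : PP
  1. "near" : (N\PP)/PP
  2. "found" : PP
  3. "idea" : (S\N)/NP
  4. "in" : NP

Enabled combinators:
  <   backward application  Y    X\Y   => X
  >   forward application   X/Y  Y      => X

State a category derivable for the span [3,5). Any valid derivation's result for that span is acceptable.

[0,5] S   <
  [0,3] N   <
    [0,1] "built" : PP
    [1,3] N\PP   >
      [1,2] "near" : (N\PP)/PP
      [2,3] "found" : PP
  [3,5] S\N   >
    [3,4] "idea" : (S\N)/NP
    [4,5] "in" : NP

S\N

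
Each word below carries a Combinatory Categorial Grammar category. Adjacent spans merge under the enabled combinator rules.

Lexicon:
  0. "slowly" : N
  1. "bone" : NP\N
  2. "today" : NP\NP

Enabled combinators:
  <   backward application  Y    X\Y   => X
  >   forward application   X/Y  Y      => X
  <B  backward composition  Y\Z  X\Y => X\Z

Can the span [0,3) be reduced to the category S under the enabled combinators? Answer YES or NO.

N NP\N NP\NP
CKY chart[0,3] = {NP}; S ∉ chart

NO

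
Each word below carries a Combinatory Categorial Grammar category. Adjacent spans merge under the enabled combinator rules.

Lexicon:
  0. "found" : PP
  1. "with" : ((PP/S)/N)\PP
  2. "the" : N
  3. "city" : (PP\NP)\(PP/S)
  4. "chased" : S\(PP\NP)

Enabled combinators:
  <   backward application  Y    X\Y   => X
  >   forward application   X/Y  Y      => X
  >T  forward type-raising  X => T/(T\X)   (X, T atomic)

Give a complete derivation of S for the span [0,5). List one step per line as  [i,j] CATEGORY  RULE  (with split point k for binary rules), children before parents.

[0,1] PP  lex  "found"
[1,2] ((PP/S)/N)\PP  lex  "with"
[0,2] (PP/S)/N  <  k=1
[2,3] N  lex  "the"
[0,3] PP/S  >  k=2
[3,4] (PP\NP)\(PP/S)  lex  "city"
[0,4] PP\NP  <  k=3
[4,5] S\(PP\NP)  lex  "chased"
[0,5] S  <  k=4

[0,5] S   <
  [0,4] PP\NP   <
    [0,3] PP/S   >
      [0,2] (PP/S)/N   <
        [0,1] "found" : PP
        [1,2] "with" : ((PP/S)/N)\PP
      [2,3] "the" : N
    [3,4] "city" : (PP\NP)\(PP/S)
  [4,5] "chased" : S\(PP\NP)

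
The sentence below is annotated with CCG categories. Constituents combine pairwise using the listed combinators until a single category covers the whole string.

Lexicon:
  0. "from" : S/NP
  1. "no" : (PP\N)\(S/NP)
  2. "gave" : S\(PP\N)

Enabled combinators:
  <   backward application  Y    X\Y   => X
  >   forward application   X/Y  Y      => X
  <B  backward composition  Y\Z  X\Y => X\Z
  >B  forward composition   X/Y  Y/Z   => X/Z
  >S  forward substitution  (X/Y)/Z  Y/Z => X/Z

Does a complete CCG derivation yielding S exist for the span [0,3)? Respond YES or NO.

[0,3] S   <
  [0,2] PP\N   <
    [0,1] "from" : S/NP
    [1,2] "no" : (PP\N)\(S/NP)
  [2,3] "gave" : S\(PP\N)

YES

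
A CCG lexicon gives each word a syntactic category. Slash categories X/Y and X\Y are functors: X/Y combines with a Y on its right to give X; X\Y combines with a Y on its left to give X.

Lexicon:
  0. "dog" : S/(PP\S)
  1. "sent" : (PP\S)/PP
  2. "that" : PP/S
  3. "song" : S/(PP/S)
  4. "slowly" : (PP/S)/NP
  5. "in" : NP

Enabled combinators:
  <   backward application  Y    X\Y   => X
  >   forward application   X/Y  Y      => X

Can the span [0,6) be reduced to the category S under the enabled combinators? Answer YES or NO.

[0,6] S   >
  [0,1] "dog" : S/(PP\S)
  [1,6] PP\S   >
    [1,2] "sent" : (PP\S)/PP
    [2,6] PP   >
      [2,3] "that" : PP/S
      [3,6] S   >
        [3,4] "song" : S/(PP/S)
        [4,6] PP/S   >
          [4,5] "slowly" : (PP/S)/NP
          [5,6] "in" : NP

YES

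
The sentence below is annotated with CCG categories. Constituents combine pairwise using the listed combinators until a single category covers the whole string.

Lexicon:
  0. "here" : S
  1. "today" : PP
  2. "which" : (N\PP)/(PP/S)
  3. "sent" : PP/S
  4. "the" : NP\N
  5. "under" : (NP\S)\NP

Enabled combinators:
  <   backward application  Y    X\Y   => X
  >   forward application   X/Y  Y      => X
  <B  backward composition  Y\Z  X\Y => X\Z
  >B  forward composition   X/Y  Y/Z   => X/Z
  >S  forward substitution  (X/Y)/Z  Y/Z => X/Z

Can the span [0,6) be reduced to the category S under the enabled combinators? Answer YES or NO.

S PP (N\PP)/(PP/S) PP/S NP\N (NP\S)\NP
CKY chart[0,6] = {NP}; S ∉ chart

NO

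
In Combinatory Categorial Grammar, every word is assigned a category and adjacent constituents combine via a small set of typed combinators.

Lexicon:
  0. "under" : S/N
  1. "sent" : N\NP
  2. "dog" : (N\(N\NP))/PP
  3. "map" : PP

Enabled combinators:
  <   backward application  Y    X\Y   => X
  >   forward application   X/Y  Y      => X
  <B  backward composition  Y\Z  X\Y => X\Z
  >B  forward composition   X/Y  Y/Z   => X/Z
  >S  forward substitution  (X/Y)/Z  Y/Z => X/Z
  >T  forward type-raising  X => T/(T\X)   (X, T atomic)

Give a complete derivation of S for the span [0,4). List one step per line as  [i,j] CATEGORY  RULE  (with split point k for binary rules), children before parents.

[0,1] S/N  lex  "under"
[1,2] N\NP  lex  "sent"
[2,3] (N\(N\NP))/PP  lex  "dog"
[3,4] PP  lex  "map"
[2,4] N\(N\NP)  >  k=3
[1,4] N  <  k=2
[0,4] S  >  k=1

[0,4] S   >
  [0,1] "under" : S/N
  [1,4] N   <
    [1,2] "sent" : N\NP
    [2,4] N\(N\NP)   >
      [2,3] "dog" : (N\(N\NP))/PP
      [3,4] "map" : PP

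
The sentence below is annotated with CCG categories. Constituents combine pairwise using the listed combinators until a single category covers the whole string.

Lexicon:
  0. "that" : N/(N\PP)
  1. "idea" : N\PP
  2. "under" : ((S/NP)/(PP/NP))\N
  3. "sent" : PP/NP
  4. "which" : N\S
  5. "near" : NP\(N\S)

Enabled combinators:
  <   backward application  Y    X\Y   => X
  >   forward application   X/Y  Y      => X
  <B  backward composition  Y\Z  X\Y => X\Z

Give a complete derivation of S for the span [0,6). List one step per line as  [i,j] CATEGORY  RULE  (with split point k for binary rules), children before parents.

[0,6] S   >
  [0,4] S/NP   >
    [0,3] (S/NP)/(PP/NP)   <
      [0,2] N   >
        [0,1] "that" : N/(N\PP)
        [1,2] "idea" : N\PP
      [2,3] "under" : ((S/NP)/(PP/NP))\N
    [3,4] "sent" : PP/NP
  [4,6] NP   <
    [4,5] "which" : N\S
    [5,6] "near" : NP\(N\S)

[0,1] N/(N\PP)  lex  "that"
[1,2] N\PP  lex  "idea"
[0,2] N  >  k=1
[2,3] ((S/NP)/(PP/NP))\N  lex  "under"
[0,3] (S/NP)/(PP/NP)  <  k=2
[3,4] PP/NP  lex  "sent"
[0,4] S/NP  >  k=3
[4,5] N\S  lex  "which"
[5,6] NP\(N\S)  lex  "near"
[4,6] NP  <  k=5
[0,6] S  >  k=4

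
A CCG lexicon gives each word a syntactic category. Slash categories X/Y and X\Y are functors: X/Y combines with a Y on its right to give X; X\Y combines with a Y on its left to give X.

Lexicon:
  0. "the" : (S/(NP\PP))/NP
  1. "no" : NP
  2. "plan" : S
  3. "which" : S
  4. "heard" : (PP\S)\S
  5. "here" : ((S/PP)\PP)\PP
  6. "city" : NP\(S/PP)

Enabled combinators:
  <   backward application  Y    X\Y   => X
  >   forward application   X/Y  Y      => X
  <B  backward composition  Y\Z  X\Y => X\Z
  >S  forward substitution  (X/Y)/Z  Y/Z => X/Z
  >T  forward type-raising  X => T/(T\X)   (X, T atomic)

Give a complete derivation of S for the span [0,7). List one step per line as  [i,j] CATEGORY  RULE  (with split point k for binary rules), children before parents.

[0,7] S   >
  [0,2] S/(NP\PP)   >
    [0,1] "the" : (S/(NP\PP))/NP
    [1,2] "no" : NP
  [2,7] NP\PP   <B
    [2,6] (S/PP)\PP   <
      [2,5] PP   <
        [2,3] "plan" : S
        [3,5] PP\S   <
          [3,4] "which" : S
          [4,5] "heard" : (PP\S)\S
      [5,6] "here" : ((S/PP)\PP)\PP
    [6,7] "city" : NP\(S/PP)

[0,1] (S/(NP\PP))/NP  lex  "the"
[1,2] NP  lex  "no"
[0,2] S/(NP\PP)  >  k=1
[2,3] S  lex  "plan"
[3,4] S  lex  "which"
[4,5] (PP\S)\S  lex  "heard"
[3,5] PP\S  <  k=4
[2,5] PP  <  k=3
[5,6] ((S/PP)\PP)\PP  lex  "here"
[2,6] (S/PP)\PP  <  k=5
[6,7] NP\(S/PP)  lex  "city"
[2,7] NP\PP  <B  k=6
[0,7] S  >  k=2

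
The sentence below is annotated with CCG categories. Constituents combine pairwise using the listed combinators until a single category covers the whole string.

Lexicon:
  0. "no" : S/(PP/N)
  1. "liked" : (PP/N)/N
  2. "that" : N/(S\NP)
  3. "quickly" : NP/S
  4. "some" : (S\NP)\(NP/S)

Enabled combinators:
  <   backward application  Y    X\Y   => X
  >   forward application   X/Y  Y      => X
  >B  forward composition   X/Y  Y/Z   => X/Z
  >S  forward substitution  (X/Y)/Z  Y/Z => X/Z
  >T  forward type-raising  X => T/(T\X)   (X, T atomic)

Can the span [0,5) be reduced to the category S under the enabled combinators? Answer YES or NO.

[0,5] S   >
  [0,1] "no" : S/(PP/N)
  [1,5] PP/N   >
    [1,2] "liked" : (PP/N)/N
    [2,5] N   >
      [2,3] "that" : N/(S\NP)
      [3,5] S\NP   <
        [3,4] "quickly" : NP/S
        [4,5] "some" : (S\NP)\(NP/S)

YES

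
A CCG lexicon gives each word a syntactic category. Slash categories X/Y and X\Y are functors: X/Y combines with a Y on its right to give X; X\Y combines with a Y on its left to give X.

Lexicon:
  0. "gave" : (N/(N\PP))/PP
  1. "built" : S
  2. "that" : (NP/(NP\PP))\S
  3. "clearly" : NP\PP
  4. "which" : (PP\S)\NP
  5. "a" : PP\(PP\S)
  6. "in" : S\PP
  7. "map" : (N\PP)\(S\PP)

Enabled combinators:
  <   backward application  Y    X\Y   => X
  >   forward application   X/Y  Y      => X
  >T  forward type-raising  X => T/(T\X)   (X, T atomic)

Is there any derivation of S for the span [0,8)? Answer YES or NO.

(N/(N\PP))/PP S (NP/(NP\PP))\S NP\PP (PP\S)\NP PP\(PP\S) S\PP (N\PP)\(S\PP)
CKY chart[0,8] = {N, N/(N\N), NP/(NP\N), PP/(PP\N), S/(S\N)}; S ∉ chart

NO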